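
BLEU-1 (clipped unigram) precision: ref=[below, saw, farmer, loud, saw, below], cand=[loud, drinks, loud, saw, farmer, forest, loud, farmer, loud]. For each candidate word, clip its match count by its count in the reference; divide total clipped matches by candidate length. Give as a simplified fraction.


Reference word counts: {'below': 2, 'farmer': 1, 'loud': 1, 'saw': 2}
Checking each candidate word (with clipping):
  'loud' -> in reference (ref count 1, used 1/1) -> match (matches: 1)
  'drinks' -> not in reference -> no match (matches: 1)
  'loud' -> ref count 1 already used up (1/1) -> clipped, no match (matches: 1)
  'saw' -> in reference (ref count 2, used 1/2) -> match (matches: 2)
  'farmer' -> in reference (ref count 1, used 1/1) -> match (matches: 3)
  'forest' -> not in reference -> no match (matches: 3)
  'loud' -> ref count 1 already used up (1/1) -> clipped, no match (matches: 3)
  'farmer' -> ref count 1 already used up (1/1) -> clipped, no match (matches: 3)
  'loud' -> ref count 1 already used up (1/1) -> clipped, no match (matches: 3)
Clipped matches: 3, Candidate length: 9
Precision = 3/9 = 1/3

1/3


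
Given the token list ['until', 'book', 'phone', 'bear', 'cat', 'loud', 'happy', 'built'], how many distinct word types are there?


Listing all tokens and tracking unique types:
  Token 1: 'until' -> NEW (unique so far: 1)
  Token 2: 'book' -> NEW (unique so far: 2)
  Token 3: 'phone' -> NEW (unique so far: 3)
  Token 4: 'bear' -> NEW (unique so far: 4)
  Token 5: 'cat' -> NEW (unique so far: 5)
  Token 6: 'loud' -> NEW (unique so far: 6)
  Token 7: 'happy' -> NEW (unique so far: 7)
  Token 8: 'built' -> NEW (unique so far: 8)
Unique types: ('bear', 'book', 'built', 'cat', 'happy', 'loud', 'phone', 'until')
Vocabulary size: 8

8


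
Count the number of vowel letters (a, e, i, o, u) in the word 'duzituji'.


Scanning each character of 'duzituji':
  Position 1: 'd' -> consonant (running count: 0)
  Position 2: 'u' -> vowel (running count: 1)
  Position 3: 'z' -> consonant (running count: 1)
  Position 4: 'i' -> vowel (running count: 2)
  Position 5: 't' -> consonant (running count: 2)
  Position 6: 'u' -> vowel (running count: 3)
  Position 7: 'j' -> consonant (running count: 3)
  Position 8: 'i' -> vowel (running count: 4)
Total vowels: 4

4


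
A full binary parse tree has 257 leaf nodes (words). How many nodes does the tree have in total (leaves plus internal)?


Leaf nodes (terminals): 257
Internal nodes = n - 1 = 257 - 1 = 256
Total = leaves + internal = 257 + 256 = 513

513


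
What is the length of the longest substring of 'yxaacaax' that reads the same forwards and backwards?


Scanning 'yxaacaax' for palindromic substrings.
Substring at positions 1-7: 'xaacaax'.
Check: reverse('xaacaax') = 'xaacaax' -> palindrome confirmed.
Neighbouring characters ('y' / '-') break symmetry, so it cannot extend further.
No longer palindromic substring exists; longest length = 7

7


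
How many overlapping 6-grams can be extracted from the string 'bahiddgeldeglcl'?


String 'bahiddgeldeglcl' has length L = 15.
Number of overlapping n-grams = L - n + 1
Substituting: 15 - 6 + 1 = 10

10


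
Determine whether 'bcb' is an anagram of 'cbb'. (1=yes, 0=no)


Sort characters of 'bcb': 'bbc'
Sort characters of 'cbb': 'bbc'
Sorted forms match -> they ARE anagrams
Result: 1

1


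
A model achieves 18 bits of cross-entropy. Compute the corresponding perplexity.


Perplexity formula: PP = 2^H
H = 18
PP = 2^18
PP = 2^18 = 262144

262144


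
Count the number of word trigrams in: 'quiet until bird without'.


Word trigrams from [4] words:
  Trigram 1: (quiet until bird)
  Trigram 2: (until bird without)
Total word trigrams: 4 - 2 = 2

2


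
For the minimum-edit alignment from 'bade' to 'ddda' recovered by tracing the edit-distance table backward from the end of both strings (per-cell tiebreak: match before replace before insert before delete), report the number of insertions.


Edit distance = 3. Backtracking from cell (4, 4) with preference match > replace > insert > delete,
then listing the resulting alignment 'bade' -> 'ddda' left to right:
  Step 1: replace b->d
  Step 2: replace a->d
  Step 3: keep 'd'
  Step 4: replace e->a
Total insertions: 0

0


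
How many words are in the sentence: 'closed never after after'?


Counting words by splitting on spaces:
  Word 1: 'closed'
  Word 2: 'never'
  Word 3: 'after'
  Word 4: 'after'
Total words: 4

4


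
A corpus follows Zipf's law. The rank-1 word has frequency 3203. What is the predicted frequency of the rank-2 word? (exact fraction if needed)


Zipf's law: freq(rank) = f1 / rank
f1 = 3203, rank = 2
freq = 3203 / 2
GCD(3203, 2) = 1
Simplified: 3203/2

3203/2


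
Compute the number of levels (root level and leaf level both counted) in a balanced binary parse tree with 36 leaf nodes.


In a balanced binary tree with n leaves the deepest leaf is ceil(log2(n)) edges below the root,
so counting node levels inclusive of root and leaves gives ceil(log2(n)) + 1 levels.
log2(36) = 5.1699
ceil(5.1699) = 6
levels = 6 + 1 = 7

7


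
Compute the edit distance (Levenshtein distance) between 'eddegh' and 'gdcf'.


Building DP table for s1='eddegh' (len 6) and s2='gdcf' (len 4):
       g  d  c  f
    0  1  2  3  4
  e 1  1  2  3  4
  d 2  2  1  2  3
  d 3  3  2  2  3
  e 4  4  3  3  3
  g 5  4  4  4  4
  h 6  5  5  5  5
Edit distance = dp[6][4] = 5

5


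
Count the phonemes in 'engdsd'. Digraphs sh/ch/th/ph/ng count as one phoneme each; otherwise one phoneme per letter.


Parsing 'engdsd' greedily, digraphs first:
  'e' -> vowel phoneme (phonemes so far: 1)
  'ng' -> digraph (1 consonant phoneme) (phonemes so far: 2)
  'd' -> consonant phoneme (phonemes so far: 3)
  's' -> consonant phoneme (phonemes so far: 4)
  'd' -> consonant phoneme (phonemes so far: 5)
Total phonemes: 5

5


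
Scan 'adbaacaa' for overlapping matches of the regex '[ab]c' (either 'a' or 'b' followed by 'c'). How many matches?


Pattern: [ab]c means either 'a' or 'b' followed by 'c'.
Scanning 'adbaacaa' position-by-position:
  Pos 0: window 'ad' -> no
  Pos 1: window 'db' -> no
  Pos 2: window 'ba' -> no
  Pos 3: window 'aa' -> no
  Pos 4: window 'ac' -> MATCH
  Pos 5: window 'ca' -> no
  Pos 6: window 'aa' -> no
  Pos 7: window 'a' -> no
Total matches: 1

1


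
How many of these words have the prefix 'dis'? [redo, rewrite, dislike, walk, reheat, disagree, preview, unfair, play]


Checking each word for prefix 'dis':
  'redo' -> no (count: 0)
  'rewrite' -> no (count: 0)
  'dislike' -> YES, starts with 'dis' (count: 1)
  'walk' -> no (count: 1)
  'reheat' -> no (count: 1)
  'disagree' -> YES, starts with 'dis' (count: 2)
  'preview' -> no (count: 2)
  'unfair' -> no (count: 2)
  'play' -> no (count: 2)
Total with prefix 'dis': 2

2


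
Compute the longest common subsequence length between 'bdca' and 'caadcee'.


DP table for LCS of 'bdca' and 'caadcee':
       c  a  a  d  c  e  e
    0  0  0  0  0  0  0  0
  b 0  0  0  0  0  0  0  0
  d 0  0  0  0  1  1  1  1
  c 0  1  1  1  1  2  2  2
  a 0  1  2  2  2  2  2  2
LCS: 'dc'
LCS length = 2

2


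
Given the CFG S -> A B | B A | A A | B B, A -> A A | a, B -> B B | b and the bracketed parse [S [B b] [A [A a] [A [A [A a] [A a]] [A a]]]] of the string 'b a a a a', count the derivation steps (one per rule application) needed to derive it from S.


Every bracketed nonterminal node [X ...] in the tree is produced by exactly one rule application.
Reading the tree off as a leftmost derivation:
  Step 1: S  =>  B A   (applied S -> B A)
  Step 2: B A  =>  b A   (applied B -> b)
  Step 3: b A  =>  b A A   (applied A -> A A)
  Step 4: b A A  =>  b a A   (applied A -> a)
  Step 5: b a A  =>  b a A A   (applied A -> A A)
  Step 6: b a A A  =>  b a A A A   (applied A -> A A)
  Step 7: b a A A A  =>  b a a A A   (applied A -> a)
  Step 8: b a a A A  =>  b a a a A   (applied A -> a)
  Step 9: b a a a A  =>  b a a a a   (applied A -> a)
Final yield: b a a a a
Total rewrite steps: 9

9


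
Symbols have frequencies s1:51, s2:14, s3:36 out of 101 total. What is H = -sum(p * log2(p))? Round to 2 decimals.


Computing entropy H = -sum(p_i * log2(p_i)):
  s1: p = 51/101 = 0.5050, -p*log2(p) = 0.4978
  s2: p = 14/101 = 0.1386, -p*log2(p) = 0.3952
  s3: p = 36/101 = 0.3564, -p*log2(p) = 0.5305
H = sum of terms = 1.4235
Rounded to 2 decimals: 1.42

1.42


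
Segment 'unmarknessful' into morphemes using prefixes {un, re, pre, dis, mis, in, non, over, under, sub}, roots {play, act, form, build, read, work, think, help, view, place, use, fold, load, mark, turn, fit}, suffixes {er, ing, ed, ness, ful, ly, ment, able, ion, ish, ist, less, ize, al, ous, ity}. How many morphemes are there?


Segmenting 'unmarknessful' against the inventory:
  'un' -> prefix (morpheme 1)
  'mark' -> root (morpheme 2)
  'ness' -> suffix (morpheme 3)
  'ful' -> suffix (morpheme 4)
Total morphemes: 4

4


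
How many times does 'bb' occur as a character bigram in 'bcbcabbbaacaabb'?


Scanning 'bcbcabbbaacaabb' for bigram 'bb':
  Position 0: 'bc' -> no
  Position 1: 'cb' -> no
  Position 2: 'bc' -> no
  Position 3: 'ca' -> no
  Position 4: 'ab' -> no
  Position 5: 'bb' -> MATCH
  Position 6: 'bb' -> MATCH
  Position 7: 'ba' -> no
  Position 8: 'aa' -> no
  Position 9: 'ac' -> no
  Position 10: 'ca' -> no
  Position 11: 'aa' -> no
  Position 12: 'ab' -> no
  Position 13: 'bb' -> MATCH
Total matches: 3

3


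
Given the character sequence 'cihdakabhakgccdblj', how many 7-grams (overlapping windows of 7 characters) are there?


String 'cihdakabhakgccdblj' has length L = 18.
Number of overlapping n-grams = L - n + 1
Substituting: 18 - 7 + 1 = 12

12


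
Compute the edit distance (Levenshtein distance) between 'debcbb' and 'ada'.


Building DP table for s1='debcbb' (len 6) and s2='ada' (len 3):
       a  d  a
    0  1  2  3
  d 1  1  1  2
  e 2  2  2  2
  b 3  3  3  3
  c 4  4  4  4
  b 5  5  5  5
  b 6  6  6  6
Edit distance = dp[6][3] = 6

6


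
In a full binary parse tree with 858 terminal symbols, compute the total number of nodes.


Leaf nodes (terminals): 858
Internal nodes = n - 1 = 858 - 1 = 857
Total = leaves + internal = 858 + 857 = 1715

1715


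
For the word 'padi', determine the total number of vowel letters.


Scanning each character of 'padi':
  Position 1: 'p' -> consonant (running count: 0)
  Position 2: 'a' -> vowel (running count: 1)
  Position 3: 'd' -> consonant (running count: 1)
  Position 4: 'i' -> vowel (running count: 2)
Total vowels: 2

2


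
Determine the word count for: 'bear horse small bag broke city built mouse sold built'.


Counting words by splitting on spaces:
  Word 1: 'bear'
  Word 2: 'horse'
  Word 3: 'small'
  Word 4: 'bag'
  Word 5: 'broke'
  Word 6: 'city'
  Word 7: 'built'
  Word 8: 'mouse'
  Word 9: 'sold'
  Word 10: 'built'
Total words: 10

10


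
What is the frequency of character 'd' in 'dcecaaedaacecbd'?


Scanning 'dcecaaedaacecbd' for 'd':
  Position 0: 'd' -> MATCH (count: 1)
  Position 7: 'd' -> MATCH (count: 2)
  Position 14: 'd' -> MATCH (count: 3)
Total occurrences of 'd': 3

3


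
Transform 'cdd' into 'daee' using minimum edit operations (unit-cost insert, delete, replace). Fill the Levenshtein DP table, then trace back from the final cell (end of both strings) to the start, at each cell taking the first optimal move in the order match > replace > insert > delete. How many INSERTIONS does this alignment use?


Edit distance = 4. Backtracking from cell (3, 4) with preference match > replace > insert > delete,
then listing the resulting alignment 'cdd' -> 'daee' left to right:
  Step 1: insert 'd' [insertion #1]
  Step 2: replace c->a
  Step 3: replace d->e
  Step 4: replace d->e
Total insertions: 1

1


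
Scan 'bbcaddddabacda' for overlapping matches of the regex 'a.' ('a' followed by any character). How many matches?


Pattern: a. means 'a' followed by any character.
Scanning 'bbcaddddabacda' position-by-position:
  Pos 0: window 'bb' -> no
  Pos 1: window 'bc' -> no
  Pos 2: window 'ca' -> no
  Pos 3: window 'ad' -> MATCH
  Pos 4: window 'dd' -> no
  Pos 5: window 'dd' -> no
  Pos 6: window 'dd' -> no
  Pos 7: window 'da' -> no
  Pos 8: window 'ab' -> MATCH
  Pos 9: window 'ba' -> no
  Pos 10: window 'ac' -> MATCH
  Pos 11: window 'cd' -> no
  Pos 12: window 'da' -> no
  Pos 13: window 'a' -> no
Total matches: 3

3


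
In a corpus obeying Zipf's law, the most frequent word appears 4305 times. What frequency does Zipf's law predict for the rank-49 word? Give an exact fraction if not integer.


Zipf's law: freq(rank) = f1 / rank
f1 = 4305, rank = 49
freq = 4305 / 49
GCD(4305, 49) = 7
Simplified: 615/7

615/7


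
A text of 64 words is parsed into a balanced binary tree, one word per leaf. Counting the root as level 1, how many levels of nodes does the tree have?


In a balanced binary tree with n leaves the deepest leaf is ceil(log2(n)) edges below the root,
so counting node levels inclusive of root and leaves gives ceil(log2(n)) + 1 levels.
log2(64) = 6.0000
ceil(6.0000) = 6
levels = 6 + 1 = 7

7


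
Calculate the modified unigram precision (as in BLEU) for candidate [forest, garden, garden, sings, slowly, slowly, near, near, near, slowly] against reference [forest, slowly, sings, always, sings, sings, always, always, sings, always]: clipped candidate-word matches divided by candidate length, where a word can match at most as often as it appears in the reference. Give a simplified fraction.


Reference word counts: {'always': 4, 'forest': 1, 'sings': 4, 'slowly': 1}
Checking each candidate word (with clipping):
  'forest' -> in reference (ref count 1, used 1/1) -> match (matches: 1)
  'garden' -> not in reference -> no match (matches: 1)
  'garden' -> not in reference -> no match (matches: 1)
  'sings' -> in reference (ref count 4, used 1/4) -> match (matches: 2)
  'slowly' -> in reference (ref count 1, used 1/1) -> match (matches: 3)
  'slowly' -> ref count 1 already used up (1/1) -> clipped, no match (matches: 3)
  'near' -> not in reference -> no match (matches: 3)
  'near' -> not in reference -> no match (matches: 3)
  'near' -> not in reference -> no match (matches: 3)
  'slowly' -> ref count 1 already used up (1/1) -> clipped, no match (matches: 3)
Clipped matches: 3, Candidate length: 10
Precision = 3/10

3/10


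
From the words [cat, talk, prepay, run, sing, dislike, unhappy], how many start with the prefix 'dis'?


Checking each word for prefix 'dis':
  'cat' -> no (count: 0)
  'talk' -> no (count: 0)
  'prepay' -> no (count: 0)
  'run' -> no (count: 0)
  'sing' -> no (count: 0)
  'dislike' -> YES, starts with 'dis' (count: 1)
  'unhappy' -> no (count: 1)
Total with prefix 'dis': 1

1


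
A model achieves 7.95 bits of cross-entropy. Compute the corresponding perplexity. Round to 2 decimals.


Perplexity formula: PP = 2^H
H = 7.95
PP = 2^7.95
Decompose: 2^7.95 = 2^7 * 2^0.95
2^7 = 128, 2^0.95 ~ 1.9318727
PP ~ 128 * 1.9318727 = 247.2797056
Rounded to 2 decimals: 247.28

247.28


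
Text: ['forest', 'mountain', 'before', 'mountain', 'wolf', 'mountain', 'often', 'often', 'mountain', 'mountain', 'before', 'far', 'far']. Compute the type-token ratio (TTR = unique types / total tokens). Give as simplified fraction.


Tokens: 13
Unique types: ('before', 'far', 'forest', 'mountain', 'often', 'wolf') = 6
TTR = 6/13
Already in lowest terms.

6/13


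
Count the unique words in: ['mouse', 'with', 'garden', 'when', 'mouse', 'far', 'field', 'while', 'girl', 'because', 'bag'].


Listing all tokens and tracking unique types:
  Token 1: 'mouse' -> NEW (unique so far: 1)
  Token 2: 'with' -> NEW (unique so far: 2)
  Token 3: 'garden' -> NEW (unique so far: 3)
  Token 4: 'when' -> NEW (unique so far: 4)
  Token 5: 'mouse' -> duplicate (unique so far: 4)
  Token 6: 'far' -> NEW (unique so far: 5)
  Token 7: 'field' -> NEW (unique so far: 6)
  Token 8: 'while' -> NEW (unique so far: 7)
  Token 9: 'girl' -> NEW (unique so far: 8)
  Token 10: 'because' -> NEW (unique so far: 9)
  Token 11: 'bag' -> NEW (unique so far: 10)
Unique types: ('bag', 'because', 'far', 'field', 'garden', 'girl', 'mouse', 'when', 'while', 'with')
Vocabulary size: 10

10


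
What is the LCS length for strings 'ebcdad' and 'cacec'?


DP table for LCS of 'ebcdad' and 'cacec':
       c  a  c  e  c
    0  0  0  0  0  0
  e 0  0  0  0  1  1
  b 0  0  0  0  1  1
  c 0  1  1  1  1  2
  d 0  1  1  1  1  2
  a 0  1  2  2  2  2
  d 0  1  2  2  2  2
LCS: 'ec'
LCS length = 2

2


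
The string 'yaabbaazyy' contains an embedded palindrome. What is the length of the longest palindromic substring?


Scanning 'yaabbaazyy' for palindromic substrings.
Substring at positions 1-6: 'aabbaa'.
Check: reverse('aabbaa') = 'aabbaa' -> palindrome confirmed.
Neighbouring characters ('y' / 'z') break symmetry, so it cannot extend further.
No longer palindromic substring exists; longest length = 6

6


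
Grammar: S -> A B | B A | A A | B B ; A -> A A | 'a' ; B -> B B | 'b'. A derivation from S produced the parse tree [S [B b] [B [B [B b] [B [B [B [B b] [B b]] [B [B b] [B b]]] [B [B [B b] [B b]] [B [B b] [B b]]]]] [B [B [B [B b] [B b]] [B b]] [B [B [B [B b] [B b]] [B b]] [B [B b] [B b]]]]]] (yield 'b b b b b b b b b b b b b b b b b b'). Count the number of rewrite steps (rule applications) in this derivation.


Every bracketed nonterminal node [X ...] in the tree is produced by exactly one rule application.
Reading the tree off as a leftmost derivation:
  Step 1: S  =>  B B   (applied S -> B B)
  Step 2: B B  =>  b B   (applied B -> b)
  Step 3: b B  =>  b B B   (applied B -> B B)
  Step 4: b B B  =>  b B B B   (applied B -> B B)
  Step 5: b B B B  =>  b b B B   (applied B -> b)
  Step 6: b b B B  =>  b b B B B   (applied B -> B B)
  Step 7: b b B B B  =>  b b B B B B   (applied B -> B B)
  Step 8: b b B B B B  =>  b b B B B B B   (applied B -> B B)
  Step 9: b b B B B B B  =>  b b b B B B B   (applied B -> b)
  Step 10: b b b B B B B  =>  b b b b B B B   (applied B -> b)
  Step 11: b b b b B B B  =>  b b b b B B B B   (applied B -> B B)
  Step 12: b b b b B B B B  =>  b b b b b B B B   (applied B -> b)
  Step 13: b b b b b B B B  =>  b b b b b b B B   (applied B -> b)
  Step 14: b b b b b b B B  =>  b b b b b b B B B   (applied B -> B B)
  Step 15: b b b b b b B B B  =>  b b b b b b B B B B   (applied B -> B B)
  Step 16: b b b b b b B B B B  =>  b b b b b b b B B B   (applied B -> b)
  Step 17: b b b b b b b B B B  =>  b b b b b b b b B B   (applied B -> b)
  Step 18: b b b b b b b b B B  =>  b b b b b b b b B B B   (applied B -> B B)
  Step 19: b b b b b b b b B B B  =>  b b b b b b b b b B B   (applied B -> b)
  Step 20: b b b b b b b b b B B  =>  b b b b b b b b b b B   (applied B -> b)
  Step 21: b b b b b b b b b b B  =>  b b b b b b b b b b B B   (applied B -> B B)
  Step 22: b b b b b b b b b b B B  =>  b b b b b b b b b b B B B   (applied B -> B B)
  Step 23: b b b b b b b b b b B B B  =>  b b b b b b b b b b B B B B   (applied B -> B B)
  Step 24: b b b b b b b b b b B B B B  =>  b b b b b b b b b b b B B B   (applied B -> b)
  Step 25: b b b b b b b b b b b B B B  =>  b b b b b b b b b b b b B B   (applied B -> b)
  Step 26: b b b b b b b b b b b b B B  =>  b b b b b b b b b b b b b B   (applied B -> b)
  Step 27: b b b b b b b b b b b b b B  =>  b b b b b b b b b b b b b B B   (applied B -> B B)
  Step 28: b b b b b b b b b b b b b B B  =>  b b b b b b b b b b b b b B B B   (applied B -> B B)
  Step 29: b b b b b b b b b b b b b B B B  =>  b b b b b b b b b b b b b B B B B   (applied B -> B B)
  Step 30: b b b b b b b b b b b b b B B B B  =>  b b b b b b b b b b b b b b B B B   (applied B -> b)
  Step 31: b b b b b b b b b b b b b b B B B  =>  b b b b b b b b b b b b b b b B B   (applied B -> b)
  Step 32: b b b b b b b b b b b b b b b B B  =>  b b b b b b b b b b b b b b b b B   (applied B -> b)
  Step 33: b b b b b b b b b b b b b b b b B  =>  b b b b b b b b b b b b b b b b B B   (applied B -> B B)
  Step 34: b b b b b b b b b b b b b b b b B B  =>  b b b b b b b b b b b b b b b b b B   (applied B -> b)
  Step 35: b b b b b b b b b b b b b b b b b B  =>  b b b b b b b b b b b b b b b b b b   (applied B -> b)
Final yield: b b b b b b b b b b b b b b b b b b
Total rewrite steps: 35

35


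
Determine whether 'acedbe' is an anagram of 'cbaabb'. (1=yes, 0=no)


Sort characters of 'acedbe': 'abcdee'
Sort characters of 'cbaabb': 'aabbbc'
Sorted forms differ -> they are NOT anagrams
Result: 0

0


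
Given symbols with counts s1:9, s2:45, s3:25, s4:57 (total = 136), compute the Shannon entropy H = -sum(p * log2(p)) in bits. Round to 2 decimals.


Computing entropy H = -sum(p_i * log2(p_i)):
  s1: p = 9/136 = 0.0662, -p*log2(p) = 0.2592
  s2: p = 45/136 = 0.3309, -p*log2(p) = 0.5280
  s3: p = 25/136 = 0.1838, -p*log2(p) = 0.4492
  s4: p = 57/136 = 0.4191, -p*log2(p) = 0.5258
H = sum of terms = 1.7622
Rounded to 2 decimals: 1.76

1.76


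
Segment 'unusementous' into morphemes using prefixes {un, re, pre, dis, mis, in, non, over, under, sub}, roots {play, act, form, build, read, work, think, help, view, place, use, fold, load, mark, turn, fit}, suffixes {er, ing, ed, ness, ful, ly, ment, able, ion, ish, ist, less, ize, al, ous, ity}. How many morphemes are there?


Segmenting 'unusementous' against the inventory:
  'un' -> prefix (morpheme 1)
  'use' -> root (morpheme 2)
  'ment' -> suffix (morpheme 3)
  'ous' -> suffix (morpheme 4)
Total morphemes: 4

4


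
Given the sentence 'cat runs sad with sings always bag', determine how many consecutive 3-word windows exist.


Word trigrams from [7] words:
  Trigram 1: (cat runs sad)
  Trigram 2: (runs sad with)
  Trigram 3: (sad with sings)
  Trigram 4: (with sings always)
  Trigram 5: (sings always bag)
Total word trigrams: 7 - 2 = 5

5


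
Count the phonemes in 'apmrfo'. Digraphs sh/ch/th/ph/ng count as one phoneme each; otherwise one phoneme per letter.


Parsing 'apmrfo' greedily, digraphs first:
  'a' -> vowel phoneme (phonemes so far: 1)
  'p' -> consonant phoneme (phonemes so far: 2)
  'm' -> consonant phoneme (phonemes so far: 3)
  'r' -> consonant phoneme (phonemes so far: 4)
  'f' -> consonant phoneme (phonemes so far: 5)
  'o' -> vowel phoneme (phonemes so far: 6)
Total phonemes: 6

6


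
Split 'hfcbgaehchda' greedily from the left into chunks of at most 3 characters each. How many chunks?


'hfcbgaehchda' has 12 characters.
Chunking with max size 3:
  Chunk 1: 'hfc' (positions 0-2)
  Chunk 2: 'bga' (positions 3-5)
  Chunk 3: 'ehc' (positions 6-8)
  Chunk 4: 'hda' (positions 9-11)
Total chunks: ceil(12 / 3) = 4

4


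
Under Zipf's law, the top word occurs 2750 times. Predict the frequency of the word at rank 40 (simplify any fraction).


Zipf's law: freq(rank) = f1 / rank
f1 = 2750, rank = 40
freq = 2750 / 40
GCD(2750, 40) = 10
Simplified: 275/4

275/4


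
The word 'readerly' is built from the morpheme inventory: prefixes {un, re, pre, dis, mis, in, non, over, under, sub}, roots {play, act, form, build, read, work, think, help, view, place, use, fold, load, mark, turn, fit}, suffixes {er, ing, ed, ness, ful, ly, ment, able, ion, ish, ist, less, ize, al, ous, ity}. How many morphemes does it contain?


Segmenting 'readerly' against the inventory:
  'read' -> root (morpheme 1)
  'er' -> suffix (morpheme 2)
  'ly' -> suffix (morpheme 3)
Total morphemes: 3

3


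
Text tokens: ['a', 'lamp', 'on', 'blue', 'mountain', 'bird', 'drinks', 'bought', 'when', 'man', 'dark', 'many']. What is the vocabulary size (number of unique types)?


Listing all tokens and tracking unique types:
  Token 1: 'a' -> NEW (unique so far: 1)
  Token 2: 'lamp' -> NEW (unique so far: 2)
  Token 3: 'on' -> NEW (unique so far: 3)
  Token 4: 'blue' -> NEW (unique so far: 4)
  Token 5: 'mountain' -> NEW (unique so far: 5)
  Token 6: 'bird' -> NEW (unique so far: 6)
  Token 7: 'drinks' -> NEW (unique so far: 7)
  Token 8: 'bought' -> NEW (unique so far: 8)
  Token 9: 'when' -> NEW (unique so far: 9)
  Token 10: 'man' -> NEW (unique so far: 10)
  Token 11: 'dark' -> NEW (unique so far: 11)
  Token 12: 'many' -> NEW (unique so far: 12)
Unique types: ('a', 'bird', 'blue', 'bought', 'dark', 'drinks', 'lamp', 'man', 'many', 'mountain', 'on', 'when')
Vocabulary size: 12

12


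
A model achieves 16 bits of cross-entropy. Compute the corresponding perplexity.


Perplexity formula: PP = 2^H
H = 16
PP = 2^16
PP = 2^16 = 65536

65536


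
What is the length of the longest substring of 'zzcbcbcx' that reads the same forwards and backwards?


Scanning 'zzcbcbcx' for palindromic substrings.
Substring at positions 2-6: 'cbcbc'.
Check: reverse('cbcbc') = 'cbcbc' -> palindrome confirmed.
Neighbouring characters ('z' / 'x') break symmetry, so it cannot extend further.
No longer palindromic substring exists; longest length = 5

5


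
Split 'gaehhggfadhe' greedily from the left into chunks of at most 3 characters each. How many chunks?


'gaehhggfadhe' has 12 characters.
Chunking with max size 3:
  Chunk 1: 'gae' (positions 0-2)
  Chunk 2: 'hhg' (positions 3-5)
  Chunk 3: 'gfa' (positions 6-8)
  Chunk 4: 'dhe' (positions 9-11)
Total chunks: ceil(12 / 3) = 4

4


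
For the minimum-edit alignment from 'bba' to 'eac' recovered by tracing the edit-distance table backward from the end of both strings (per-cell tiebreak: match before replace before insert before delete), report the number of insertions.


Edit distance = 3. Backtracking from cell (3, 3) with preference match > replace > insert > delete,
then listing the resulting alignment 'bba' -> 'eac' left to right:
  Step 1: replace b->e
  Step 2: replace b->a
  Step 3: replace a->c
Total insertions: 0

0


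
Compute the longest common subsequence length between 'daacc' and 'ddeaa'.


DP table for LCS of 'daacc' and 'ddeaa':
       d  d  e  a  a
    0  0  0  0  0  0
  d 0  1  1  1  1  1
  a 0  1  1  1  2  2
  a 0  1  1  1  2  3
  c 0  1  1  1  2  3
  c 0  1  1  1  2  3
LCS: 'daa'
LCS length = 3

3


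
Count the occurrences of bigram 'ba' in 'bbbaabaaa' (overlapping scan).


Scanning 'bbbaabaaa' for bigram 'ba':
  Position 0: 'bb' -> no
  Position 1: 'bb' -> no
  Position 2: 'ba' -> MATCH
  Position 3: 'aa' -> no
  Position 4: 'ab' -> no
  Position 5: 'ba' -> MATCH
  Position 6: 'aa' -> no
  Position 7: 'aa' -> no
Total matches: 2

2


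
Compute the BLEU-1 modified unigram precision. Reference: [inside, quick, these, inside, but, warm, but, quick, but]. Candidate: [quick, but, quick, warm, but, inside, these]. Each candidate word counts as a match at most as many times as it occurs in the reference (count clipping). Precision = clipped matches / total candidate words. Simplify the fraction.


Reference word counts: {'but': 3, 'inside': 2, 'quick': 2, 'these': 1, 'warm': 1}
Checking each candidate word (with clipping):
  'quick' -> in reference (ref count 2, used 1/2) -> match (matches: 1)
  'but' -> in reference (ref count 3, used 1/3) -> match (matches: 2)
  'quick' -> in reference (ref count 2, used 2/2) -> match (matches: 3)
  'warm' -> in reference (ref count 1, used 1/1) -> match (matches: 4)
  'but' -> in reference (ref count 3, used 2/3) -> match (matches: 5)
  'inside' -> in reference (ref count 2, used 1/2) -> match (matches: 6)
  'these' -> in reference (ref count 1, used 1/1) -> match (matches: 7)
Clipped matches: 7, Candidate length: 7
Precision = 7/7 = 1

1


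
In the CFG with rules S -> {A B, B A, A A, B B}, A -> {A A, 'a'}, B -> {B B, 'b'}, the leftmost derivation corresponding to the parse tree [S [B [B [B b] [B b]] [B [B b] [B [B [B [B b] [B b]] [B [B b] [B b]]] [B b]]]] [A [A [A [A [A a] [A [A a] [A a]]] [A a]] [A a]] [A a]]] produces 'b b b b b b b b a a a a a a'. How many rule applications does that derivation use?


Every bracketed nonterminal node [X ...] in the tree is produced by exactly one rule application.
Reading the tree off as a leftmost derivation:
  Step 1: S  =>  B A   (applied S -> B A)
  Step 2: B A  =>  B B A   (applied B -> B B)
  Step 3: B B A  =>  B B B A   (applied B -> B B)
  Step 4: B B B A  =>  b B B A   (applied B -> b)
  Step 5: b B B A  =>  b b B A   (applied B -> b)
  Step 6: b b B A  =>  b b B B A   (applied B -> B B)
  Step 7: b b B B A  =>  b b b B A   (applied B -> b)
  Step 8: b b b B A  =>  b b b B B A   (applied B -> B B)
  Step 9: b b b B B A  =>  b b b B B B A   (applied B -> B B)
  Step 10: b b b B B B A  =>  b b b B B B B A   (applied B -> B B)
  Step 11: b b b B B B B A  =>  b b b b B B B A   (applied B -> b)
  Step 12: b b b b B B B A  =>  b b b b b B B A   (applied B -> b)
  Step 13: b b b b b B B A  =>  b b b b b B B B A   (applied B -> B B)
  Step 14: b b b b b B B B A  =>  b b b b b b B B A   (applied B -> b)
  Step 15: b b b b b b B B A  =>  b b b b b b b B A   (applied B -> b)
  Step 16: b b b b b b b B A  =>  b b b b b b b b A   (applied B -> b)
  Step 17: b b b b b b b b A  =>  b b b b b b b b A A   (applied A -> A A)
  Step 18: b b b b b b b b A A  =>  b b b b b b b b A A A   (applied A -> A A)
  Step 19: b b b b b b b b A A A  =>  b b b b b b b b A A A A   (applied A -> A A)
  Step 20: b b b b b b b b A A A A  =>  b b b b b b b b A A A A A   (applied A -> A A)
  Step 21: b b b b b b b b A A A A A  =>  b b b b b b b b a A A A A   (applied A -> a)
  Step 22: b b b b b b b b a A A A A  =>  b b b b b b b b a A A A A A   (applied A -> A A)
  Step 23: b b b b b b b b a A A A A A  =>  b b b b b b b b a a A A A A   (applied A -> a)
  Step 24: b b b b b b b b a a A A A A  =>  b b b b b b b b a a a A A A   (applied A -> a)
  Step 25: b b b b b b b b a a a A A A  =>  b b b b b b b b a a a a A A   (applied A -> a)
  Step 26: b b b b b b b b a a a a A A  =>  b b b b b b b b a a a a a A   (applied A -> a)
  Step 27: b b b b b b b b a a a a a A  =>  b b b b b b b b a a a a a a   (applied A -> a)
Final yield: b b b b b b b b a a a a a a
Total rewrite steps: 27

27


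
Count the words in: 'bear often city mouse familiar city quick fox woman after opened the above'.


Counting words by splitting on spaces:
  Word 1: 'bear'
  Word 2: 'often'
  Word 3: 'city'
  Word 4: 'mouse'
  Word 5: 'familiar'
  Word 6: 'city'
  Word 7: 'quick'
  Word 8: 'fox'
  Word 9: 'woman'
  Word 10: 'after'
  Word 11: 'opened'
  Word 12: 'the'
  Word 13: 'above'
Total words: 13

13


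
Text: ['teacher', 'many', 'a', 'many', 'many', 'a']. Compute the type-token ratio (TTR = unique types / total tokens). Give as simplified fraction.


Tokens: 6
Unique types: ('a', 'many', 'teacher') = 3
TTR = 3/6
Simplify: divide both by 3 -> 1/2
TTR = 1/2

1/2


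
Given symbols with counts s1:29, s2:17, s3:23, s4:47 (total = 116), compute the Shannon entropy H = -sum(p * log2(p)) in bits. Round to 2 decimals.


Computing entropy H = -sum(p_i * log2(p_i)):
  s1: p = 29/116 = 0.2500, -p*log2(p) = 0.5000
  s2: p = 17/116 = 0.1466, -p*log2(p) = 0.4060
  s3: p = 23/116 = 0.1983, -p*log2(p) = 0.4629
  s4: p = 47/116 = 0.4052, -p*log2(p) = 0.5281
H = sum of terms = 1.8970
Rounded to 2 decimals: 1.90

1.90


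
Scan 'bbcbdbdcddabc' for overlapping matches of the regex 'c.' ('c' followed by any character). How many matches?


Pattern: c. means 'c' followed by any character.
Scanning 'bbcbdbdcddabc' position-by-position:
  Pos 0: window 'bb' -> no
  Pos 1: window 'bc' -> no
  Pos 2: window 'cb' -> MATCH
  Pos 3: window 'bd' -> no
  Pos 4: window 'db' -> no
  Pos 5: window 'bd' -> no
  Pos 6: window 'dc' -> no
  Pos 7: window 'cd' -> MATCH
  Pos 8: window 'dd' -> no
  Pos 9: window 'da' -> no
  Pos 10: window 'ab' -> no
  Pos 11: window 'bc' -> no
  Pos 12: window 'c' -> no
Total matches: 2

2


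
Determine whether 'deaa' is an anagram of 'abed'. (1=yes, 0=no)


Sort characters of 'deaa': 'aade'
Sort characters of 'abed': 'abde'
Sorted forms differ -> they are NOT anagrams
Result: 0

0


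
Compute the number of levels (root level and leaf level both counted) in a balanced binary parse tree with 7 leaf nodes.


In a balanced binary tree with n leaves the deepest leaf is ceil(log2(n)) edges below the root,
so counting node levels inclusive of root and leaves gives ceil(log2(n)) + 1 levels.
log2(7) = 2.8074
ceil(2.8074) = 3
levels = 3 + 1 = 4

4


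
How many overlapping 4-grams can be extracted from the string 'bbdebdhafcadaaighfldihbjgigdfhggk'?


String 'bbdebdhafcadaaighfldihbjgigdfhggk' has length L = 33.
Number of overlapping n-grams = L - n + 1
Substituting: 33 - 4 + 1 = 30

30


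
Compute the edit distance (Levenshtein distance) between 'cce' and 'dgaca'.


Building DP table for s1='cce' (len 3) and s2='dgaca' (len 5):
       d  g  a  c  a
    0  1  2  3  4  5
  c 1  1  2  3  3  4
  c 2  2  2  3  3  4
  e 3  3  3  3  4  4
Edit distance = dp[3][5] = 4

4


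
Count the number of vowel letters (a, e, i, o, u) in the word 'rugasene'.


Scanning each character of 'rugasene':
  Position 1: 'r' -> consonant (running count: 0)
  Position 2: 'u' -> vowel (running count: 1)
  Position 3: 'g' -> consonant (running count: 1)
  Position 4: 'a' -> vowel (running count: 2)
  Position 5: 's' -> consonant (running count: 2)
  Position 6: 'e' -> vowel (running count: 3)
  Position 7: 'n' -> consonant (running count: 3)
  Position 8: 'e' -> vowel (running count: 4)
Total vowels: 4

4


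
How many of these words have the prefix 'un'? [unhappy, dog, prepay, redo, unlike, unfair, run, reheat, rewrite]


Checking each word for prefix 'un':
  'unhappy' -> YES, starts with 'un' (count: 1)
  'dog' -> no (count: 1)
  'prepay' -> no (count: 1)
  'redo' -> no (count: 1)
  'unlike' -> YES, starts with 'un' (count: 2)
  'unfair' -> YES, starts with 'un' (count: 3)
  'run' -> no (count: 3)
  'reheat' -> no (count: 3)
  'rewrite' -> no (count: 3)
Total with prefix 'un': 3

3


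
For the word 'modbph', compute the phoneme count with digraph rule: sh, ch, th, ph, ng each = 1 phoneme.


Parsing 'modbph' greedily, digraphs first:
  'm' -> consonant phoneme (phonemes so far: 1)
  'o' -> vowel phoneme (phonemes so far: 2)
  'd' -> consonant phoneme (phonemes so far: 3)
  'b' -> consonant phoneme (phonemes so far: 4)
  'ph' -> digraph (1 consonant phoneme) (phonemes so far: 5)
Total phonemes: 5

5


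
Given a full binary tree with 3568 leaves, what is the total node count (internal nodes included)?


Leaf nodes (terminals): 3568
Internal nodes = n - 1 = 3568 - 1 = 3567
Total = leaves + internal = 3568 + 3567 = 7135

7135


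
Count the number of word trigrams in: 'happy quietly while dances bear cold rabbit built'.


Word trigrams from [8] words:
  Trigram 1: (happy quietly while)
  Trigram 2: (quietly while dances)
  Trigram 3: (while dances bear)
  Trigram 4: (dances bear cold)
  Trigram 5: (bear cold rabbit)
  Trigram 6: (cold rabbit built)
Total word trigrams: 8 - 2 = 6

6


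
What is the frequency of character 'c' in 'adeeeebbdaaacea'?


Scanning 'adeeeebbdaaacea' for 'c':
  Position 12: 'c' -> MATCH (count: 1)
Total occurrences of 'c': 1

1


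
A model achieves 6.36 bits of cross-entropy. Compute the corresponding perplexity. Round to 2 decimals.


Perplexity formula: PP = 2^H
H = 6.36
PP = 2^6.36
Decompose: 2^6.36 = 2^6 * 2^0.36
2^6 = 64, 2^0.36 ~ 1.2834259
PP ~ 64 * 1.2834259 = 82.1392576
Rounded to 2 decimals: 82.14

82.14


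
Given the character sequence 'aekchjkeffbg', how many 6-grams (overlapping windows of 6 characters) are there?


String 'aekchjkeffbg' has length L = 12.
Number of overlapping n-grams = L - n + 1
Substituting: 12 - 6 + 1 = 7

7


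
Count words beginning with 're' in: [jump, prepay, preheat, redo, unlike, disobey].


Checking each word for prefix 're':
  'jump' -> no (count: 0)
  'prepay' -> no (count: 0)
  'preheat' -> no (count: 0)
  'redo' -> YES, starts with 're' (count: 1)
  'unlike' -> no (count: 1)
  'disobey' -> no (count: 1)
Total with prefix 're': 1

1


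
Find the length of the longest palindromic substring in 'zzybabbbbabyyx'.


Scanning 'zzybabbbbabyyx' for palindromic substrings.
Substring at positions 2-11: 'ybabbbbaby'.
Check: reverse('ybabbbbaby') = 'ybabbbbaby' -> palindrome confirmed.
Neighbouring characters ('z' / 'y') break symmetry, so it cannot extend further.
No longer palindromic substring exists; longest length = 10

10


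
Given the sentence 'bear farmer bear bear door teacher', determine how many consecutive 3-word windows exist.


Word trigrams from [6] words:
  Trigram 1: (bear farmer bear)
  Trigram 2: (farmer bear bear)
  Trigram 3: (bear bear door)
  Trigram 4: (bear door teacher)
Total word trigrams: 6 - 2 = 4

4


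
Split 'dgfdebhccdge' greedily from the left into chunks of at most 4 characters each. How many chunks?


'dgfdebhccdge' has 12 characters.
Chunking with max size 4:
  Chunk 1: 'dgfd' (positions 0-3)
  Chunk 2: 'ebhc' (positions 4-7)
  Chunk 3: 'cdge' (positions 8-11)
Total chunks: ceil(12 / 4) = 3

3


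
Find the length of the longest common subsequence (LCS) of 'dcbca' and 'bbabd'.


DP table for LCS of 'dcbca' and 'bbabd':
       b  b  a  b  d
    0  0  0  0  0  0
  d 0  0  0  0  0  1
  c 0  0  0  0  0  1
  b 0  1  1  1  1  1
  c 0  1  1  1  1  1
  a 0  1  1  2  2  2
LCS: 'ba'
LCS length = 2

2


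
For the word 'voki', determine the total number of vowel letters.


Scanning each character of 'voki':
  Position 1: 'v' -> consonant (running count: 0)
  Position 2: 'o' -> vowel (running count: 1)
  Position 3: 'k' -> consonant (running count: 1)
  Position 4: 'i' -> vowel (running count: 2)
Total vowels: 2

2


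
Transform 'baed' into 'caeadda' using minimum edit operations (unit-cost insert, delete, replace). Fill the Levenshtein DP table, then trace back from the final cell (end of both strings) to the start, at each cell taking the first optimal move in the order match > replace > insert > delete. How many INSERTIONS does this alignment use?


Edit distance = 4. Backtracking from cell (4, 7) with preference match > replace > insert > delete,
then listing the resulting alignment 'baed' -> 'caeadda' left to right:
  Step 1: replace b->c
  Step 2: keep 'a'
  Step 3: keep 'e'
  Step 4: insert 'a' [insertion #1]
  Step 5: insert 'd' [insertion #2]
  Step 6: keep 'd'
  Step 7: insert 'a' [insertion #3]
Total insertions: 3

3


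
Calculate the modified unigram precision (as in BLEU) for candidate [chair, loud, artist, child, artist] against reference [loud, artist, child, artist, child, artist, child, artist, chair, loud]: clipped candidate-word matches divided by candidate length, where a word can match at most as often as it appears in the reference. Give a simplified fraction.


Reference word counts: {'artist': 4, 'chair': 1, 'child': 3, 'loud': 2}
Checking each candidate word (with clipping):
  'chair' -> in reference (ref count 1, used 1/1) -> match (matches: 1)
  'loud' -> in reference (ref count 2, used 1/2) -> match (matches: 2)
  'artist' -> in reference (ref count 4, used 1/4) -> match (matches: 3)
  'child' -> in reference (ref count 3, used 1/3) -> match (matches: 4)
  'artist' -> in reference (ref count 4, used 2/4) -> match (matches: 5)
Clipped matches: 5, Candidate length: 5
Precision = 5/5 = 1

1


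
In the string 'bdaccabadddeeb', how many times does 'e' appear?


Scanning 'bdaccabadddeeb' for 'e':
  Position 11: 'e' -> MATCH (count: 1)
  Position 12: 'e' -> MATCH (count: 2)
Total occurrences of 'e': 2

2


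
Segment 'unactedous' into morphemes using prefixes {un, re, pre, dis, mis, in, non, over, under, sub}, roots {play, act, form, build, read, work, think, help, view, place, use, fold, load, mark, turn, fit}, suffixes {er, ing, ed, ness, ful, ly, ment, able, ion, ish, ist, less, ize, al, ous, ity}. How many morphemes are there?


Segmenting 'unactedous' against the inventory:
  'un' -> prefix (morpheme 1)
  'act' -> root (morpheme 2)
  'ed' -> suffix (morpheme 3)
  'ous' -> suffix (morpheme 4)
Total morphemes: 4

4


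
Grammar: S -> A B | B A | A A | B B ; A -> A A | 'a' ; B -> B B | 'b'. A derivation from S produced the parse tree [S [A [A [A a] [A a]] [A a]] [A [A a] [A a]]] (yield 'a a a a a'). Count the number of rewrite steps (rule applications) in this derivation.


Every bracketed nonterminal node [X ...] in the tree is produced by exactly one rule application.
Reading the tree off as a leftmost derivation:
  Step 1: S  =>  A A   (applied S -> A A)
  Step 2: A A  =>  A A A   (applied A -> A A)
  Step 3: A A A  =>  A A A A   (applied A -> A A)
  Step 4: A A A A  =>  a A A A   (applied A -> a)
  Step 5: a A A A  =>  a a A A   (applied A -> a)
  Step 6: a a A A  =>  a a a A   (applied A -> a)
  Step 7: a a a A  =>  a a a A A   (applied A -> A A)
  Step 8: a a a A A  =>  a a a a A   (applied A -> a)
  Step 9: a a a a A  =>  a a a a a   (applied A -> a)
Final yield: a a a a a
Total rewrite steps: 9

9
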